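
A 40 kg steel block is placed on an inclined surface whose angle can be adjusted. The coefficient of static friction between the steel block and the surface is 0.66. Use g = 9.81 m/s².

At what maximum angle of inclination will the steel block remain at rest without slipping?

At the slip threshold, m g sin θ = μ_s · m g cos θ, so tan θ = μ_s.
θ_max = arctan(0.66) = 33.4°.

θ_max ≈ 33.4°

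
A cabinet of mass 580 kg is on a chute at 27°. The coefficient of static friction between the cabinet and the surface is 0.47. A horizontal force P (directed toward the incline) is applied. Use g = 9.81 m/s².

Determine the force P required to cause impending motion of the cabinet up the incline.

At impending motion up the slope, friction acts down-slope at its limit: f = μ_s N.
Perpendicular to the incline: N = m g cos θ + P sin θ.
Along the incline: P cos θ = m g sin θ + μ_s N = m g sin θ + μ_s (m g cos θ + P sin θ).
Solving, P (cos θ − μ_s sin θ) = m g (sin θ + μ_s cos θ), so P = 580×9.81×(sin 27° + 0.47 cos 27°)/(cos 27° − 0.47 sin 27°) = 5690×0.8728/0.6776 = 7330 N.

P ≈ 7330 N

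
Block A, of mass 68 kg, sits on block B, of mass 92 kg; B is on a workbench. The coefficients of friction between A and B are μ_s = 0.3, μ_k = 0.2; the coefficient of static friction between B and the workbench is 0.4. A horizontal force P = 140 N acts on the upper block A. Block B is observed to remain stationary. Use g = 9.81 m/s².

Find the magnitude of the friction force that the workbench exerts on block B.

f ≈ 140 N

Normal force at the A–B interface: N₁ = m_A g = 667.1 N.
Maximum static friction on A from B: μ_s N₁ = 0.3×667.1 = 200.1 N.
Since P = 140 N ≤ 200.1 N, A does not slip on B; friction on A equals P = 140 N.
B experiences an equal 140 N forward from A (third law). B is in equilibrium, so the floor supplies f₂ = 140 N of static friction (limit μ_s(m_A+m_B)g = 627.8 N, not exceeded).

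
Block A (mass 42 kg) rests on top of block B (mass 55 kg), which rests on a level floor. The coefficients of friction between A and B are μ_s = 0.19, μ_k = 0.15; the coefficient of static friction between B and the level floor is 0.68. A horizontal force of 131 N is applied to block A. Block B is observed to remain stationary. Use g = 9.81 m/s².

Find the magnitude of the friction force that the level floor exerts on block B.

f ≈ 61.8 N

The normal force B exerts on A is simply A's weight, N₁ = 412 N.
Maximum static friction on A from B: μ_s N₁ = 0.19×412 = 78.28 N.
Since P = 131 N > 78.28 N, A slides on B; the A–B friction is kinetic: f₁ = μ_k N₁ = 0.15×412 = 61.8 N.
By Newton's third law B feels 61.8 N forward from A. With B stationary, the floor's static friction on B balances it: f₂ = 61.8 N (well within μ_s(m_A+m_B)g = 647.1 N).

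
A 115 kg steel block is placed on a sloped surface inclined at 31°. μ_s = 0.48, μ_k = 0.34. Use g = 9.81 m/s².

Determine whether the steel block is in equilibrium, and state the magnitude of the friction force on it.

f ≈ 329 N

N = m g cos θ = 967 N.
Down-slope weight component: m g sin θ = 581 N.
μ_s N = 464 N.
581 > 464 N, so it slides; kinetic friction f = μ_k N = 0.34×967 = 329 N.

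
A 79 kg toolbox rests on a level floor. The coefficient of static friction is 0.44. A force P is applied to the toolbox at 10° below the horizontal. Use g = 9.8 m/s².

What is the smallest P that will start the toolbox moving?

P ≈ 375 N

N = m g + P sin α (the push presses the toolbox into the level floor).
At impending slip, P cos α = μ_s N = μ_s (m g + P sin α).
Solving: P (cos α − μ_s sin α) = μ_s m g → P = 0.44×774/(cos 10° − 0.44 sin 10°) = 341/0.9084 = 375 N.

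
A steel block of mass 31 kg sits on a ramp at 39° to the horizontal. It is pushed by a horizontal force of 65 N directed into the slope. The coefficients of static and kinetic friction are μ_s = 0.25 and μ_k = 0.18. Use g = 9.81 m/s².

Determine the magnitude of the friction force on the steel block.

f ≈ 49.9 N (up the incline)

Normal direction: N = m g cos θ + P sin θ = 277.2 N.
Parallel to the incline: P cos θ − m g sin θ = 50.51 − 191.4 = -140.9 N; the friction needed to balance this is 140.9 N acting up the slope.
The limit of static friction is μ_s N = 69.31 N.
|f_req| = 140.9 > 69.31 N → the steel block slides down the incline; f = μ_k N = 0.18 × 277.2 = 49.9 N.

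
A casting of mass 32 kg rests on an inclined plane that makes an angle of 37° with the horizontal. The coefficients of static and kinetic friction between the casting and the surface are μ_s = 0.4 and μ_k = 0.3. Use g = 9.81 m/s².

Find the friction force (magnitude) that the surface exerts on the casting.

f ≈ 75.2 N (up the incline)

Perpendicular to the surface, N = m g cos θ = 32·9.81·cos 37° = 250.7 N.
Along the slope the weight component is m g sin θ = 188.9 N; friction must supply exactly this, acting up-slope.
The static-friction ceiling is μ_s N = 0.4 × 250.7 = 100.3 N.
|188.9| exceeds 100.3 N, so the casting slips down-slope; friction is kinetic, f = μ_k N = 0.3×250.7 = 75.2 N.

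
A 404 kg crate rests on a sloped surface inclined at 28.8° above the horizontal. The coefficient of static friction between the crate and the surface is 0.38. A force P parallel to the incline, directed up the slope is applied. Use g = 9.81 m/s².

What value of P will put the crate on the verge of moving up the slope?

At impending motion up the slope, friction acts down-slope at its limit: f = μ_s N.
P is parallel to the surface, so N = m g cos θ = 3470 N.
Along the incline: P = m g sin θ + μ_s N = 1910 + 0.38×3470 = 3230 N.

P ≈ 3230 N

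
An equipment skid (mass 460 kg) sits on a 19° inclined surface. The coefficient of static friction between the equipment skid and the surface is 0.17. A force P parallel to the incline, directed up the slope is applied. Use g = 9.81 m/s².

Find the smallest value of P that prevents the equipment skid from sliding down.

The equipment skid tends to slide down (tan θ > μ_s), so at the point of impending slip friction acts up-slope at its limit: f = μ_s N.
P is parallel to the surface, so N = m g cos θ = 4270 N.
Along the incline: P + μ_s N = m g sin θ, so P = 1470 − 0.17×4270 = 744 N.

P_min ≈ 744 N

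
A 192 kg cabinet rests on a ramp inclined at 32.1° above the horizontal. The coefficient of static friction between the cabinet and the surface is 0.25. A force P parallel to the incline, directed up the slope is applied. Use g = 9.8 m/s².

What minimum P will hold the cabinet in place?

P_min ≈ 601 N

The cabinet tends to slide down (tan θ > μ_s), so at the point of impending slip friction acts up-slope at its limit: f = μ_s N.
P is parallel to the surface, so N = m g cos θ = 1590 N.
Along the incline: P + μ_s N = m g sin θ, so P = 1000 − 0.25×1590 = 601 N.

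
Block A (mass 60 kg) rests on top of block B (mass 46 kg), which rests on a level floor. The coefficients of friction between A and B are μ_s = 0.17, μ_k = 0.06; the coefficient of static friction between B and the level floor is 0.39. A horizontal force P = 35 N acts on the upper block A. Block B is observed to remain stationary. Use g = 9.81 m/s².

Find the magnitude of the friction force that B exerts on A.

f ≈ 35 N

Normal force at the A–B interface: N₁ = m_A g = 588.6 N.
Maximum static friction on A from B: μ_s N₁ = 0.17×588.6 = 100.1 N.
Since P = 35 N ≤ 100.1 N, A does not slip on B; friction on A equals P = 35 N.
By Newton's third law B feels 35 N forward from A. With B stationary, the floor's static friction on B balances it: f₂ = 35 N (well within μ_s(m_A+m_B)g = 405.5 N).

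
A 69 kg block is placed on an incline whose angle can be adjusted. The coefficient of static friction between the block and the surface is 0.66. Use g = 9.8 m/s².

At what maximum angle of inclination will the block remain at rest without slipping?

At the slip threshold, m g sin θ = μ_s · m g cos θ, so tan θ = μ_s.
θ_max = arctan(0.66) = 33.4°.

θ_max ≈ 33.4°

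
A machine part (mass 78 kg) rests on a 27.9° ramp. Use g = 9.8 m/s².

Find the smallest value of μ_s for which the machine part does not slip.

At the slip threshold m g sin θ = μ_s m g cos θ, so μ_s,min = tan θ.
μ_s,min = tan 27.9° = 0.529.

μ_s,min ≈ 0.529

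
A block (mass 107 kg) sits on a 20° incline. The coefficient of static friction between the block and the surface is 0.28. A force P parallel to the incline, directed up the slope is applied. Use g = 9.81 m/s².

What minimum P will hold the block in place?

The block tends to slide down (tan θ > μ_s), so at the point of impending slip friction acts up-slope at its limit: f = μ_s N.
P is parallel to the surface, so N = m g cos θ = 986 N.
Along the incline: P + μ_s N = m g sin θ, so P = 359 − 0.28×986 = 82.8 N.

P_min ≈ 82.8 N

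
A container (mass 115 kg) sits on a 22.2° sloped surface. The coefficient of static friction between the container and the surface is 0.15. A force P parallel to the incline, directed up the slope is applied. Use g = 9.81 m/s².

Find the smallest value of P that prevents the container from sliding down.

The container tends to slide down (tan θ > μ_s), so at the point of impending slip friction acts up-slope at its limit: f = μ_s N.
P is parallel to the surface, so N = m g cos θ = 1040 N.
Along the incline: P + μ_s N = m g sin θ, so P = 426 − 0.15×1040 = 270 N.

P_min ≈ 270 N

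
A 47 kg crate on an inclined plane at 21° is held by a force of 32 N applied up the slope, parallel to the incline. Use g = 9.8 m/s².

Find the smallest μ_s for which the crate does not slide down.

N = m g cos θ = 430 N.
Friction must make up the shortfall along the incline: f = m g sin θ − P = 165.1 − 32 = 133.1 N.
At the threshold f = μ_s N, so μ_s,min = 133.1/430 = 0.309.

μ_s,min ≈ 0.309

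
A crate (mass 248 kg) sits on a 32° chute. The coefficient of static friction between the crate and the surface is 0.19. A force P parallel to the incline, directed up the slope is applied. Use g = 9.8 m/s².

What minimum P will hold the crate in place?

The crate tends to slide down (tan θ > μ_s), so at the point of impending slip friction acts up-slope at its limit: f = μ_s N.
P is parallel to the surface, so N = m g cos θ = 2060 N.
Along the incline: P + μ_s N = m g sin θ, so P = 1290 − 0.19×2060 = 896 N.

P_min ≈ 896 N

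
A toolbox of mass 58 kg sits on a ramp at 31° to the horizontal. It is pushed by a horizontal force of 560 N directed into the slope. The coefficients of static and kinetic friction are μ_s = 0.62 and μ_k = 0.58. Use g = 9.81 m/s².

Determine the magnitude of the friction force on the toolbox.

f ≈ 187 N (down the incline)

Resolve perpendicular to the incline: N = m g cos θ + P sin θ = 58×9.81×cos 31° + 560×sin 31° = 776.1 N.
Along the incline, the net driving force (taking up-slope positive) is P cos θ − m g sin θ = 480 − 293 = 187 N, so equilibrium requires friction f = -187 N (down-slope).
The limit of static friction is μ_s N = 481.2 N.
Since 187 N is within the 481.2 N limit, the toolbox stays put and friction is exactly 187 N.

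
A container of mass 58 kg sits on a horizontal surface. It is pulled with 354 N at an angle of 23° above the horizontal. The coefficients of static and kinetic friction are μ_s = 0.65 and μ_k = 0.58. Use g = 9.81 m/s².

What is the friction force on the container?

f ≈ 250 N

The vertical component of P reduces the normal force: N = m g − P sin α = 569 − 138.3 = 430.7 N.
Horizontally, friction must balance P cos α = 325.9 N.
The static-friction limit is μ_s N = 279.9 N.
325.9 > 279.9 N → the container slides; f = μ_k N = 0.58×430.7 = 250 N.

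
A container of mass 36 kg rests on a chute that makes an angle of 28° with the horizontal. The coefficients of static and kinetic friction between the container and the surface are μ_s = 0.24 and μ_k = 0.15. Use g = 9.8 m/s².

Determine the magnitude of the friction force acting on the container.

Perpendicular to the surface, N = m g cos θ = 36·9.8·cos 28° = 311.5 N.
For equilibrium along the incline, friction must balance the weight component: f = m g sin θ = 165.6 N up the slope.
The static-friction ceiling is μ_s N = 0.24 × 311.5 = 74.76 N.
Since |165.6| > 74.76 N, static friction cannot hold it; the container slides down the incline and kinetic friction applies: f = μ_k N = 0.15 × 311.5 = 46.7 N.

f ≈ 46.7 N (up the incline)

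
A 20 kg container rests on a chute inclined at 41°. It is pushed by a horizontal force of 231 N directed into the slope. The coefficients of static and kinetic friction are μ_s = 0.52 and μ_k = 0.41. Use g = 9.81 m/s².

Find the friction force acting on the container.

Normal direction: N = m g cos θ + P sin θ = 299.6 N.
Along the incline, the net driving force (taking up-slope positive) is P cos θ − m g sin θ = 174.3 − 128.7 = 45.62 N, so equilibrium requires friction f = -45.62 N (down-slope).
The limit of static friction is μ_s N = 155.8 N.
Since 45.62 N is within the 155.8 N limit, the container stays put and friction is exactly 45.6 N.

f ≈ 45.6 N (down the incline)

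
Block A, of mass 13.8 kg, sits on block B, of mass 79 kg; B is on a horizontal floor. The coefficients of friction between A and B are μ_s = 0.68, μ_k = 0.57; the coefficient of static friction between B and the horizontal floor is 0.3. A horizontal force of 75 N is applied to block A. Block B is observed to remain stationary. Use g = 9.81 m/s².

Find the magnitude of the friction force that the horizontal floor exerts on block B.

Between the blocks, N₁ = m_A g = 135.4 N.
So the A–B interface can sustain at most μ_s N₁ = 92.06 N of static friction.
Since P = 75 N ≤ 92.06 N, A does not slip on B; friction on A equals P = 75 N.
B experiences an equal 75 N forward from A (third law). B is in equilibrium, so the floor supplies f₂ = 75 N of static friction (limit μ_s(m_A+m_B)g = 273.1 N, not exceeded).

f ≈ 75 N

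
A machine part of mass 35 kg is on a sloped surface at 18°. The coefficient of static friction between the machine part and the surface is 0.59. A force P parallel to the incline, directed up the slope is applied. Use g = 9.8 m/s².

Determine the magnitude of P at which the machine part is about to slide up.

P ≈ 298 N

At impending motion up the slope, friction acts down-slope at its limit: f = μ_s N.
P is parallel to the surface, so N = m g cos θ = 326 N.
Along the incline: P = m g sin θ + μ_s N = 106 + 0.59×326 = 298 N.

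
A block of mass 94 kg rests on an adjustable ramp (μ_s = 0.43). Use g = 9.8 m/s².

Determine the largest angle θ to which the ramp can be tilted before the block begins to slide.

θ_max ≈ 23.3°

At the slip threshold, m g sin θ = μ_s · m g cos θ, so tan θ = μ_s.
θ_max = arctan(0.43) = 23.3°.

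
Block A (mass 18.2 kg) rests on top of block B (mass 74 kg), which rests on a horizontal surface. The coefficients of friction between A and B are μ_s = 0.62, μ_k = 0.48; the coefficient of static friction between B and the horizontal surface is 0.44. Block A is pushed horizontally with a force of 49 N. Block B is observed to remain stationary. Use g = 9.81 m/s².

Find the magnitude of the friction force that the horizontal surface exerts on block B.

f ≈ 49 N

The normal force B exerts on A is simply A's weight, N₁ = 178.5 N.
Maximum static friction on A from B: μ_s N₁ = 0.62×178.5 = 110.7 N.
P = 49 N is within that limit, so A and B move together (both at rest); the A–B friction is simply f₁ = P = 49 N.
B experiences an equal 49 N forward from A (third law). B is in equilibrium, so the floor supplies f₂ = 49 N of static friction (limit μ_s(m_A+m_B)g = 398 N, not exceeded).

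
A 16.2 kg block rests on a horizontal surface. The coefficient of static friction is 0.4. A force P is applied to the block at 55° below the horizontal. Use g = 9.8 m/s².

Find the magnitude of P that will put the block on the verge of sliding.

N = m g + P sin α (the push presses the block into the horizontal surface).
At impending slip, P cos α = μ_s N = μ_s (m g + P sin α).
Solving: P (cos α − μ_s sin α) = μ_s m g → P = 0.4×159/(cos 55° − 0.4 sin 55°) = 63.5/0.2459 = 258 N.

P ≈ 258 N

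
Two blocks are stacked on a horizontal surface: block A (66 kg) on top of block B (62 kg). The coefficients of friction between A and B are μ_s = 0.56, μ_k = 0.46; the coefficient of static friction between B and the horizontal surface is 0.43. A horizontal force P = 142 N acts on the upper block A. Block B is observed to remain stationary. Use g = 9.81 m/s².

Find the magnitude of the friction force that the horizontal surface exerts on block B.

f ≈ 142 N

Normal force at the A–B interface: N₁ = m_A g = 647.5 N.
Maximum static friction on A from B: μ_s N₁ = 0.56×647.5 = 362.6 N.
Since P = 142 N ≤ 362.6 N, A does not slip on B; friction on A equals P = 142 N.
B experiences an equal 142 N forward from A (third law). B is in equilibrium, so the floor supplies f₂ = 142 N of static friction (limit μ_s(m_A+m_B)g = 539.9 N, not exceeded).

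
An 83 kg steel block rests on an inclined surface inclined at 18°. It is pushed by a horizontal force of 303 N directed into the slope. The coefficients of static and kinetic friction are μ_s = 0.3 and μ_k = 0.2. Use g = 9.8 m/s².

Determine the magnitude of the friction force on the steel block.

The horizontal push has a component P sin θ into the surface, so N = m g cos θ + P sin θ = 773.6 + 93.63 = 867.2 N.
Parallel to the incline: P cos θ − m g sin θ = 288.2 − 251.4 = 36.82 N; the friction needed to balance this is 36.82 N acting down the slope.
Maximum static friction: μ_s N = 0.3 × 867.2 = 260.2 N.
|f_req| = 36.82 ≤ 260.2 N → the steel block is in equilibrium; friction equals the required value.

f ≈ 36.8 N (down the incline)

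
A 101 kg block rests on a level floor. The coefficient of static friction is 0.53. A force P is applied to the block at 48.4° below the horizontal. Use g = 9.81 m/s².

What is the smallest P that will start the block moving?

N = m g + P sin α (the push presses the block into the level floor).
At impending slip, P cos α = μ_s N = μ_s (m g + P sin α).
Solving: P (cos α − μ_s sin α) = μ_s m g → P = 0.53×991/(cos 48.4° − 0.53 sin 48.4°) = 525/0.2676 = 1960 N.

P ≈ 1960 N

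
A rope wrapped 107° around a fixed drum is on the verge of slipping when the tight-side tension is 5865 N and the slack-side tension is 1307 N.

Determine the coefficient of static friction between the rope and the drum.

T₂/T₁ = e^{μβ} → μ = ln(T₂/T₁)/β.
β = 107° = 1.868 rad.
μ = ln(5865/1307)/1.868 = ln(4.487)/1.868 = 0.804.

μ ≈ 0.804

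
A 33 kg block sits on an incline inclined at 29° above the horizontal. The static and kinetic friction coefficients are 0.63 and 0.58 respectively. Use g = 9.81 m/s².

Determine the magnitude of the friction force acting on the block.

Normal force: N = m g cos θ = 33 × 9.81 × cos 29° = 283.1 N.
For equilibrium along the incline, friction must balance the weight component: f = m g sin θ = 156.9 N up the slope.
The static-friction ceiling is μ_s N = 0.63 × 283.1 = 178.4 N.
Since |156.9| ≤ 178.4 N, static friction is sufficient; f equals the required value, not μ_s N.

f ≈ 157 N (up the incline)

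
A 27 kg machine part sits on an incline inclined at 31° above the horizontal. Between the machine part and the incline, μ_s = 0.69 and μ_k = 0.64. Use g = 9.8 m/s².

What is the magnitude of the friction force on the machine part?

f ≈ 136 N (up the incline)

Normal force: N = m g cos θ = 27 × 9.8 × cos 31° = 226.8 N.
For equilibrium along the incline, friction must balance the weight component: f = m g sin θ = 136.3 N up the slope.
The static-friction ceiling is μ_s N = 0.69 × 226.8 = 156.5 N.
Since |136.3| ≤ 156.5 N, no slip — friction simply equals what equilibrium demands.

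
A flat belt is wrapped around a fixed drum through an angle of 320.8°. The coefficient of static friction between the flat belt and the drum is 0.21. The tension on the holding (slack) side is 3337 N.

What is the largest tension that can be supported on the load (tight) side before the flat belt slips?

T_max ≈ 10800 N

At impending slip the capstan equation gives T₂/T₁ = e^{μβ} with β in radians.
β = 320.8° × π/180 = 5.599 rad.
e^{μβ} = e^{0.21×5.599} = 3.241.
T₂ = T₁ · e^{μβ} = 3337 × 3.241 = 10800 N.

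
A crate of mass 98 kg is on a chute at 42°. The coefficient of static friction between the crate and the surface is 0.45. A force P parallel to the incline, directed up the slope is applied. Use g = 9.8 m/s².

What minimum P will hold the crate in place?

The crate tends to slide down (tan θ > μ_s), so at the point of impending slip friction acts up-slope at its limit: f = μ_s N.
P is parallel to the surface, so N = m g cos θ = 714 N.
Along the incline: P + μ_s N = m g sin θ, so P = 643 − 0.45×714 = 321 N.

P_min ≈ 321 N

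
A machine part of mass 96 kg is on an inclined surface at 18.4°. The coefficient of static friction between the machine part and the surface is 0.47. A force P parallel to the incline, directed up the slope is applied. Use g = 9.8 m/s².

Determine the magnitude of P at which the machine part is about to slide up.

At impending motion up the slope, friction acts down-slope at its limit: f = μ_s N.
P is parallel to the surface, so N = m g cos θ = 893 N.
Along the incline: P = m g sin θ + μ_s N = 297 + 0.47×893 = 717 N.

P ≈ 717 N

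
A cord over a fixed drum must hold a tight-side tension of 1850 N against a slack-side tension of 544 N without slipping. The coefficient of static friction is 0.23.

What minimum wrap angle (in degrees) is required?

β_min ≈ 305°

T₂/T₁ = e^{μβ} → β = ln(T₂/T₁)/μ.
β = ln(1850/544)/0.23 = 1.224/0.23 = 5.322 rad.
In degrees: β = 5.322 × 180/π = 305°.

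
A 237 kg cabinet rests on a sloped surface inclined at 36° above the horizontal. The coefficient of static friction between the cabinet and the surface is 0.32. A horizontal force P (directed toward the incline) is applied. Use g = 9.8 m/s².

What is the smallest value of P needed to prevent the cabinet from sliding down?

The cabinet tends to slide down (tan θ > μ_s), so at the point of impending slip friction acts up-slope at its limit: f = μ_s N.
Perpendicular to the incline: N = m g cos θ + P sin θ.
Along the incline: P cos θ + μ_s N = m g sin θ, i.e. P cos θ + μ_s (m g cos θ + P sin θ) = m g sin θ.
Solving, P (cos θ + μ_s sin θ) = m g (sin θ − μ_s cos θ), so P = 2320×0.3289/0.9971 = 766 N.

P_min ≈ 766 N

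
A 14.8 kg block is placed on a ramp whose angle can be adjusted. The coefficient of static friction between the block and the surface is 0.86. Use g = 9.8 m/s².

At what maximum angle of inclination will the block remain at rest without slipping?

θ_max ≈ 40.7°

At the slip threshold, m g sin θ = μ_s · m g cos θ, so tan θ = μ_s.
θ_max = arctan(0.86) = 40.7°.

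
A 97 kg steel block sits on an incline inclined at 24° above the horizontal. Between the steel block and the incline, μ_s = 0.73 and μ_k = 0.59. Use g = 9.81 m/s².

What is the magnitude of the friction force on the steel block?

Perpendicular to the surface, N = m g cos θ = 97·9.81·cos 24° = 869.3 N.
For equilibrium along the incline, friction must balance the weight component: f = m g sin θ = 387 N up the slope.
Maximum static friction available: μ_s N = 0.73 × 869.3 = 634.6 N.
Since |387| ≤ 634.6 N, no slip — friction simply equals what equilibrium demands.

f ≈ 387 N (up the incline)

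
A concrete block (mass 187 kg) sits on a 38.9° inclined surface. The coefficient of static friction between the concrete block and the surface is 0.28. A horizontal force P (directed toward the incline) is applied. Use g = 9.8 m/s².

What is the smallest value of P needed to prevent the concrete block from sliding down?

P_min ≈ 788 N

The concrete block tends to slide down (tan θ > μ_s), so at the point of impending slip friction acts up-slope at its limit: f = μ_s N.
Perpendicular to the incline: N = m g cos θ + P sin θ.
Along the incline: P cos θ + μ_s N = m g sin θ, i.e. P cos θ + μ_s (m g cos θ + P sin θ) = m g sin θ.
Solving, P (cos θ + μ_s sin θ) = m g (sin θ − μ_s cos θ), so P = 1830×0.4101/0.9541 = 788 N.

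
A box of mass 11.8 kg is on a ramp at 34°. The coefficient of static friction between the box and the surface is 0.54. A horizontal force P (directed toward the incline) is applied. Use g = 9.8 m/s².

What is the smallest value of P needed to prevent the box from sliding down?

P_min ≈ 11.4 N

The box tends to slide down (tan θ > μ_s), so at the point of impending slip friction acts up-slope at its limit: f = μ_s N.
Perpendicular to the incline: N = m g cos θ + P sin θ.
Along the incline: P cos θ + μ_s N = m g sin θ, i.e. P cos θ + μ_s (m g cos θ + P sin θ) = m g sin θ.
Solving, P (cos θ + μ_s sin θ) = m g (sin θ − μ_s cos θ), so P = 116×0.1115/1.131 = 11.4 N.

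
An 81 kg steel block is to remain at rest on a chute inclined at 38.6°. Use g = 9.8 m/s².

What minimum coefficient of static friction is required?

μ_s,min ≈ 0.798

At the slip threshold m g sin θ = μ_s m g cos θ, so μ_s,min = tan θ.
μ_s,min = tan 38.6° = 0.798.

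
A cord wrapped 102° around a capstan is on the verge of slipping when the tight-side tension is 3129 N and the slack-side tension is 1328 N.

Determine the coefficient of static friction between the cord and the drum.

T₂/T₁ = e^{μβ} → μ = ln(T₂/T₁)/β.
β = 102° = 1.78 rad.
μ = ln(3129/1328)/1.78 = ln(2.356)/1.78 = 0.481.

μ ≈ 0.481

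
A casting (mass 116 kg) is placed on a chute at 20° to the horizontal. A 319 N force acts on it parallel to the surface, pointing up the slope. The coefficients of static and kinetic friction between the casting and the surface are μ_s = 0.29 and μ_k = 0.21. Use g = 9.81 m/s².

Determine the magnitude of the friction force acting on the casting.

Normal force: N = m g cos θ = 116 × 9.81 × cos 20° = 1069 N.
Parallel to the incline, ΣF = 0 gives f = m g sin θ − P = 389.2 − 319 = 70.21 N (up-slope positive).
The static-friction ceiling is μ_s N = 0.29 × 1069 = 310.1 N.
Since |70.21| ≤ 310.1 N, static friction is sufficient; f equals the required value, not μ_s N.

f ≈ 70.2 N (up the incline)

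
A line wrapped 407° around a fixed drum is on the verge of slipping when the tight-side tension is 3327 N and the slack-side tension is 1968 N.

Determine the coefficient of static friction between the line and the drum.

μ ≈ 0.0739

T₂/T₁ = e^{μβ} → μ = ln(T₂/T₁)/β.
β = 407° = 7.103 rad.
μ = ln(3327/1968)/7.103 = ln(1.691)/7.103 = 0.0739.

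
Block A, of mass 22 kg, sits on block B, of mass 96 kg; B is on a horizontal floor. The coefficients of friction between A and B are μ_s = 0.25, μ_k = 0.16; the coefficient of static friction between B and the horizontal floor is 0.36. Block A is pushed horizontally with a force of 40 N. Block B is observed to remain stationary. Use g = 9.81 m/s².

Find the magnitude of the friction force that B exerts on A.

The normal force B exerts on A is simply A's weight, N₁ = 215.8 N.
So the A–B interface can sustain at most μ_s N₁ = 53.96 N of static friction.
P = 40 N is within that limit, so A and B move together (both at rest); the A–B friction is simply f₁ = P = 40 N.
By Newton's third law B feels 40 N forward from A. With B stationary, the floor's static friction on B balances it: f₂ = 40 N (well within μ_s(m_A+m_B)g = 416.7 N).

f ≈ 40 N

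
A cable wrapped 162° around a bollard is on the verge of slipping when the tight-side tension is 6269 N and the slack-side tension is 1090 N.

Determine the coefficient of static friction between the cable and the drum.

T₂/T₁ = e^{μβ} → μ = ln(T₂/T₁)/β.
β = 162° = 2.827 rad.
μ = ln(6269/1090)/2.827 = ln(5.751)/2.827 = 0.619.

μ ≈ 0.619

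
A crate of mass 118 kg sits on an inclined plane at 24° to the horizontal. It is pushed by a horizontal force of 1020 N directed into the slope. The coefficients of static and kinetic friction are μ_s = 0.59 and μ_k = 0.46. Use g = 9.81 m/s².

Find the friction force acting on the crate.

f ≈ 461 N (down the incline)

The horizontal push has a component P sin θ into the surface, so N = m g cos θ + P sin θ = 1058 + 414.9 = 1472 N.
Along the incline, the net driving force (taking up-slope positive) is P cos θ − m g sin θ = 931.8 − 470.8 = 461 N, so equilibrium requires friction f = -461 N (down-slope).
Maximum static friction: μ_s N = 0.59 × 1472 = 868.7 N.
Since 461 N is within the 868.7 N limit, the crate stays put and friction is exactly 461 N.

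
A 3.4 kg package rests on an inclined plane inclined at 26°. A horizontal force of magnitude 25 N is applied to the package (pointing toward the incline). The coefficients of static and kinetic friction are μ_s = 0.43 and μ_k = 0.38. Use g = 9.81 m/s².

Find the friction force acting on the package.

The horizontal push has a component P sin θ into the surface, so N = m g cos θ + P sin θ = 29.98 + 10.96 = 40.94 N.
Parallel to the incline: P cos θ − m g sin θ = 22.47 − 14.62 = 7.848 N; the friction needed to balance this is 7.848 N acting down the slope.
The limit of static friction is μ_s N = 17.6 N.
|f_req| = 7.848 ≤ 17.6 N → the package is in equilibrium; friction equals the required value.

f ≈ 7.85 N (down the incline)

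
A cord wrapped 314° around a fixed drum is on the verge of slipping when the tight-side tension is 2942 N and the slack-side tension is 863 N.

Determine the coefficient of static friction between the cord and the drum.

μ ≈ 0.224

T₂/T₁ = e^{μβ} → μ = ln(T₂/T₁)/β.
β = 314° = 5.48 rad.
μ = ln(2942/863)/5.48 = ln(3.409)/5.48 = 0.224.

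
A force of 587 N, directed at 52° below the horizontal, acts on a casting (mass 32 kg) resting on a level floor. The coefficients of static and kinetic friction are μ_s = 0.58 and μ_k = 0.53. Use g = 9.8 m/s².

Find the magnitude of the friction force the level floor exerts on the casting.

N = m g + P sin α = 313.6 + 587×sin 52° = 776.2 N.
For equilibrium, f = P cos α = 587×cos 52° = 361.4 N.
μ_s N = 0.58 × 776.2 = 450.2 N.
Since 361.4 N does not exceed the limit, the casting stays at rest and f = 361 N.

f ≈ 361 N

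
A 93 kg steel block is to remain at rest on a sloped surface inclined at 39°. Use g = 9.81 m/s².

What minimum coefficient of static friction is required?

μ_s,min ≈ 0.81

At the slip threshold m g sin θ = μ_s m g cos θ, so μ_s,min = tan θ.
μ_s,min = tan 39° = 0.81.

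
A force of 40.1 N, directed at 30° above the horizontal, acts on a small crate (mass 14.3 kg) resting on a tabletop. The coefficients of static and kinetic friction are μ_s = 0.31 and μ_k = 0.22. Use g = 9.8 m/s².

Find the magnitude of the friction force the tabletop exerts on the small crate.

f ≈ 34.7 N

The vertical component of P reduces the normal force: N = m g − P sin α = 140.1 − 20.05 = 120.1 N.
Horizontally, friction must balance P cos α = 34.73 N.
The static-friction limit is μ_s N = 37.23 N.
Since 34.73 N does not exceed the limit, the small crate stays at rest and f = 34.7 N.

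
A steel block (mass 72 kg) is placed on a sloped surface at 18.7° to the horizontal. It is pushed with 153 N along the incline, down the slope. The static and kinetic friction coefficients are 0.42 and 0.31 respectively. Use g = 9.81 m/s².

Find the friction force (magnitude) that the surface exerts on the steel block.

f ≈ 207 N (up the incline)

The normal reaction is N = m g cos θ = 669 N.
Parallel to the incline, ΣF = 0 gives f = m g sin θ + P = 226.5 + 153 = 379.5 N (up-slope positive).
Static friction can supply at most μ_s N = 281 N.
|379.5| exceeds 281 N, so the steel block slips down-slope; friction is kinetic, f = μ_k N = 0.31×669 = 207 N.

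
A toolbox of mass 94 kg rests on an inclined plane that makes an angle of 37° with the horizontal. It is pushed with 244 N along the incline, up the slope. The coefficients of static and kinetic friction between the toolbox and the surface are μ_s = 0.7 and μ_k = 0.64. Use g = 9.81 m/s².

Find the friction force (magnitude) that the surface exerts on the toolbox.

The normal reaction is N = m g cos θ = 736.5 N.
For equilibrium along the incline the friction force must supply f = m g sin θ − P = 555 − 244 = 311 N (positive meaning up-slope).
Static friction can supply at most μ_s N = 515.5 N.
Since |311| ≤ 515.5 N, the toolbox remains in static equilibrium and friction takes exactly the required value.

f ≈ 311 N (up the incline)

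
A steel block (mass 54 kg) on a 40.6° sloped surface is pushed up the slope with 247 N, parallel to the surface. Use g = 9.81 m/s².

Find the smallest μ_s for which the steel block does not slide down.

μ_s,min ≈ 0.243

N = m g cos θ = 402.2 N.
Friction must make up the shortfall along the incline: f = m g sin θ − P = 344.7 − 247 = 97.74 N.
At the threshold f = μ_s N, so μ_s,min = 97.74/402.2 = 0.243.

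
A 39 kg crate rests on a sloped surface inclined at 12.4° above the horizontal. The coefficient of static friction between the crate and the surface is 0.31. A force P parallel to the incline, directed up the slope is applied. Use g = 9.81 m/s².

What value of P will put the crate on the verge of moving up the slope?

At impending motion up the slope, friction acts down-slope at its limit: f = μ_s N.
P is parallel to the surface, so N = m g cos θ = 374 N.
Along the incline: P = m g sin θ + μ_s N = 82.2 + 0.31×374 = 198 N.

P ≈ 198 N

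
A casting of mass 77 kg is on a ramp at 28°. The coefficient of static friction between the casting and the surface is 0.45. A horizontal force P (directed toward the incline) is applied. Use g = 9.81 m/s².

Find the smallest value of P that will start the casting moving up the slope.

At impending motion up the slope, friction acts down-slope at its limit: f = μ_s N.
Perpendicular to the incline: N = m g cos θ + P sin θ.
Along the incline: P cos θ = m g sin θ + μ_s N = m g sin θ + μ_s (m g cos θ + P sin θ).
Solving, P (cos θ − μ_s sin θ) = m g (sin θ + μ_s cos θ), so P = 77×9.81×(sin 28° + 0.45 cos 28°)/(cos 28° − 0.45 sin 28°) = 755×0.8668/0.6717 = 975 N.

P ≈ 975 N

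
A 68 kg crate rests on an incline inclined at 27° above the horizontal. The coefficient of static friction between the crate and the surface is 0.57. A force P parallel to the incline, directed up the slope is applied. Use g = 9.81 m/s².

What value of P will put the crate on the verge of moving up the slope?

P ≈ 642 N

At impending motion up the slope, friction acts down-slope at its limit: f = μ_s N.
P is parallel to the surface, so N = m g cos θ = 594 N.
Along the incline: P = m g sin θ + μ_s N = 303 + 0.57×594 = 642 N.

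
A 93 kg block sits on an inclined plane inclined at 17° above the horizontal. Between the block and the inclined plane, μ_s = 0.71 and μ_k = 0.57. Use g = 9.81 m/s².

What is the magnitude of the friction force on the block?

Normal force: N = m g cos θ = 93 × 9.81 × cos 17° = 872.5 N.
Along the slope the weight component is m g sin θ = 266.7 N; friction must supply exactly this, acting up-slope.
The static-friction ceiling is μ_s N = 0.71 × 872.5 = 619.5 N.
Since |266.7| ≤ 619.5 N, the block remains in static equilibrium and friction takes exactly the required value.

f ≈ 267 N (up the incline)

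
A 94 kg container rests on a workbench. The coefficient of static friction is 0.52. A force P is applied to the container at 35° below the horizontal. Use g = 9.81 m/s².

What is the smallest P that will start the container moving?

N = m g + P sin α (the push presses the container into the workbench).
At impending slip, P cos α = μ_s N = μ_s (m g + P sin α).
Solving: P (cos α − μ_s sin α) = μ_s m g → P = 0.52×922/(cos 35° − 0.52 sin 35°) = 480/0.5209 = 921 N.

P ≈ 921 N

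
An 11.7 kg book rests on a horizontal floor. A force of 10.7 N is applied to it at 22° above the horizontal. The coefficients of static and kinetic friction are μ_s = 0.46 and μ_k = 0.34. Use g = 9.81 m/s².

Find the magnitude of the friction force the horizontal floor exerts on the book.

f ≈ 9.92 N

Vertical equilibrium gives N = m g − P sin α = 110.8 N.
The horizontal driving force is P cos α = 9.921 N, so equilibrium needs friction f = 9.921 N.
The static-friction limit is μ_s N = 50.95 N.
9.921 ≤ 50.95 N → static; friction equals the required 9.92 N.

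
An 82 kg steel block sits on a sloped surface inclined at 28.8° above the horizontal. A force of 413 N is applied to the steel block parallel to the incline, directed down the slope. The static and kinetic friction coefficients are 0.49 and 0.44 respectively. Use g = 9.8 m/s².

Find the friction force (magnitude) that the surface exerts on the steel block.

Normal force: N = m g cos θ = 82 × 9.8 × cos 28.8° = 704.2 N.
Parallel to the incline, ΣF = 0 gives f = m g sin θ + P = 387.1 + 413 = 800.1 N (up-slope positive).
Static friction can supply at most μ_s N = 345.1 N.
|800.1| exceeds 345.1 N, so the steel block slips down-slope; friction is kinetic, f = μ_k N = 0.44×704.2 = 310 N.

f ≈ 310 N (up the incline)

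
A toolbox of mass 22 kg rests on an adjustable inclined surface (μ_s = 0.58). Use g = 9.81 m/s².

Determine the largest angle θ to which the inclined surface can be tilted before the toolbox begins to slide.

θ_max ≈ 30.1°

At the slip threshold, m g sin θ = μ_s · m g cos θ, so tan θ = μ_s.
θ_max = arctan(0.58) = 30.1°.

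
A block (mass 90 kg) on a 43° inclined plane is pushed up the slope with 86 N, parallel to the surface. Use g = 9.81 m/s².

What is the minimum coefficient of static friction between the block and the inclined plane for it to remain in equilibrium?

N = m g cos θ = 645.7 N.
Friction must make up the shortfall along the incline: f = m g sin θ − P = 602.1 − 86 = 516.1 N.
At the threshold f = μ_s N, so μ_s,min = 516.1/645.7 = 0.799.

μ_s,min ≈ 0.799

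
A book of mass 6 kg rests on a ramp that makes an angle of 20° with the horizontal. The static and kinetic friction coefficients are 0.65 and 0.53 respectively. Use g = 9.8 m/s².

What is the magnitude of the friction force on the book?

The normal reaction is N = m g cos θ = 55.25 N.
Along the slope the weight component is m g sin θ = 20.11 N; friction must supply exactly this, acting up-slope.
The static-friction ceiling is μ_s N = 0.65 × 55.25 = 35.92 N.
Since |20.11| ≤ 35.92 N, no slip — friction simply equals what equilibrium demands.

f ≈ 20.1 N (up the incline)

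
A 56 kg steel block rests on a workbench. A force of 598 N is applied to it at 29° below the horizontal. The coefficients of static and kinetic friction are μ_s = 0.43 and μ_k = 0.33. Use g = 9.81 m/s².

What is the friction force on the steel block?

N = m g + P sin α = 549.4 + 598×sin 29° = 839.3 N.
For equilibrium, f = P cos α = 598×cos 29° = 523 N.
The static-friction limit is μ_s N = 360.9 N.
523 > 360.9 N → the steel block slides; f = μ_k N = 0.33×839.3 = 277 N.

f ≈ 277 N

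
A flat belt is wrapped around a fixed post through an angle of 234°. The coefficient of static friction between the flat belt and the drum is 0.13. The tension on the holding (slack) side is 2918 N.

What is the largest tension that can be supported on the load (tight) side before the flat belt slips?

At impending slip the capstan equation gives T₂/T₁ = e^{μβ} with β in radians.
β = 234° × π/180 = 4.084 rad.
e^{μβ} = e^{0.13×4.084} = 1.701.
T₂ = T₁ · e^{μβ} = 2918 × 1.701 = 4960 N.

T_max ≈ 4960 N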